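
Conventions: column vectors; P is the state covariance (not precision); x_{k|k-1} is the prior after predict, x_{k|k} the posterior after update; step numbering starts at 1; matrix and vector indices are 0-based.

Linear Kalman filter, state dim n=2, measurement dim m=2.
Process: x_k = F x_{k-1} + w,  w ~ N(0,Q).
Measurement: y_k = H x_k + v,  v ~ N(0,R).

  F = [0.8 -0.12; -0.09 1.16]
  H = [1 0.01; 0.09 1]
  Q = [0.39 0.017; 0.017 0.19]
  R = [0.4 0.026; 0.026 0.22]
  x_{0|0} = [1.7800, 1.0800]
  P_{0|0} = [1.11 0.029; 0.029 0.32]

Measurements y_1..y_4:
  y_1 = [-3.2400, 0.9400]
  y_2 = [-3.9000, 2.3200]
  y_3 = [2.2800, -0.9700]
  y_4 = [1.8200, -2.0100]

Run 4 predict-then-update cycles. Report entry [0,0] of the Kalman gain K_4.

K[0,0] = 0.5759

step 1: x^-=[1.2944, 1.0926]  P^-=[1.0994 -0.0802; -0.0802 0.6235]  S=[1.4979 0.0509; 0.0509 0.8380]  K=[0.7342 -0.0222; -0.0745 0.7400]  nu=[-4.5453, -0.2691]  x^+=[-2.0368, 1.2323]  P^+=[0.2932 -0.0122; -0.0122 0.1620]
step 2: x^-=[-1.7773, 1.6127]  P^-=[0.5823 -0.0381; -0.0381 0.4128]  S=[0.9816 0.0444; 0.0444 0.6307]  K=[0.5937 -0.0191; -0.0642 0.6537]  nu=[-2.1388, 0.8672]  x^+=[-3.0638, 2.3169]  P^+=[0.2371 -0.0101; -0.0101 0.1430]
step 3: x^-=[-2.7290, 2.9633]  P^-=[0.5457 -0.0295; -0.0295 0.3865]  S=[0.9452 0.0495; 0.0495 0.6056]  K=[0.5778 -0.0148; -0.0605 0.6388]  nu=[4.9794, -3.6877]  x^+=[0.2028, 0.3063]  P^+=[0.2308 -0.0090; -0.0090 0.1398]
step 4: x^-=[0.1255, 0.3371]  P^-=[0.5415 -0.0275; -0.0275 0.3818]  S=[0.9410 0.0510; 0.0510 0.6012]  K=[0.5759 -0.0136; -0.0597 0.6360]  nu=[1.6911, -2.3584]  x^+=[1.1314, -1.2637]  P^+=[0.2301 -0.0087; -0.0087 0.1391]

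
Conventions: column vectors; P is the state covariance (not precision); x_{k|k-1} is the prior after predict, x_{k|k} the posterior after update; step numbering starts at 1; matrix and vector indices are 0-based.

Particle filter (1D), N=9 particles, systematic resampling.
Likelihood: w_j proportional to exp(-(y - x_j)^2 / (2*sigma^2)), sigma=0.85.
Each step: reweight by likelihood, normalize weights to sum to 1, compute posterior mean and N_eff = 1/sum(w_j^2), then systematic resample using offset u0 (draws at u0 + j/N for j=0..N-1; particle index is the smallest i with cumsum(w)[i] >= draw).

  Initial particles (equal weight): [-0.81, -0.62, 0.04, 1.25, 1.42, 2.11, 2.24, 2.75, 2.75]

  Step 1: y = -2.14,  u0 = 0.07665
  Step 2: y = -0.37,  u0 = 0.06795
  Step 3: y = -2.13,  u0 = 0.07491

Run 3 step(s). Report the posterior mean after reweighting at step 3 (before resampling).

step 1: w=[0.5506, 0.3785, 0.0699, 0.0007, 0.0003, 0.0000, 0.0000, 0.0000, 0.0000]  mean=-0.6767  Neff=2.2154  idx=[0, 0, 0, 0, 0, 1, 1, 1, 2]
step 2: w=[0.1075, 0.1075, 0.1075, 0.1075, 0.1075, 0.1177, 0.1177, 0.1177, 0.1094]  mean=-0.6499  Neff=8.9839  idx=[0, 1, 2, 3, 4, 5, 6, 7, 8]
step 3: w=[0.1390, 0.1390, 0.1390, 0.1390, 0.1390, 0.0958, 0.0958, 0.0958, 0.0178]  mean=-0.7402  Neff=8.0389  idx=[0, 1, 2, 2, 3, 4, 5, 6, 7]

post_mean = -0.7402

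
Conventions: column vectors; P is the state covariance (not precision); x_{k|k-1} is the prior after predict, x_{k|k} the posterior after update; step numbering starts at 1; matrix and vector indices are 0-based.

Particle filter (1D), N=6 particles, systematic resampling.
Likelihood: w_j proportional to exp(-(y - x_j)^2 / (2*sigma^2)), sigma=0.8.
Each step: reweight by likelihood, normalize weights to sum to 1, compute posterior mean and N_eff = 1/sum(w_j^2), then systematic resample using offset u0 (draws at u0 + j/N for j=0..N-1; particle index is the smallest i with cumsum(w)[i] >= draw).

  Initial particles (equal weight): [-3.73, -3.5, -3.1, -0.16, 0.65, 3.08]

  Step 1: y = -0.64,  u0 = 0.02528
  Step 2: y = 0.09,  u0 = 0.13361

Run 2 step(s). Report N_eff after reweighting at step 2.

step 1: w=[0.0005, 0.0015, 0.0079, 0.7465, 0.2436, 0.0000]  mean=0.0072  Neff=1.6216  idx=[3, 3, 3, 3, 3, 4]
step 2: w=[0.1718, 0.1718, 0.1718, 0.1718, 0.1718, 0.1412]  mean=-0.0457  Neff=5.9720  idx=[0, 1, 2, 3, 4, 5]

N_eff = 5.9720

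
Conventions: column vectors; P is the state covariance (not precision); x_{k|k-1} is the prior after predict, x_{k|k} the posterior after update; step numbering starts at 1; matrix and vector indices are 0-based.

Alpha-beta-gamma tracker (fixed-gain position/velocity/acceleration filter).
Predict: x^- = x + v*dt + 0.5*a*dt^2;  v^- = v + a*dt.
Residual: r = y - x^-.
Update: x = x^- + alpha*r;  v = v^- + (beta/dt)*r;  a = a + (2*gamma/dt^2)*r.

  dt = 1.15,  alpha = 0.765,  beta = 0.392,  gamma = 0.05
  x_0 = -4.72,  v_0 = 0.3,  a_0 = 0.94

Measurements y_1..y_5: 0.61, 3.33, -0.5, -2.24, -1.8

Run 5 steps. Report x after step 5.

step 1: x_pred=-3.7534  r=4.3634  x^+=-0.4154  v^+=2.8684  a^+=1.2699
step 2: x_pred=3.7230  r=-0.3930  x^+=3.4223  v^+=4.1948  a^+=1.2402
step 3: x_pred=9.0665  r=-9.5665  x^+=1.7481  v^+=2.3602  a^+=0.5169
step 4: x_pred=4.8041  r=-7.0441  x^+=-0.5846  v^+=0.5534  a^+=-0.0158
step 5: x_pred=0.0414  r=-1.8414  x^+=-1.3673  v^+=-0.0924  a^+=-0.1550

x_post = -1.3673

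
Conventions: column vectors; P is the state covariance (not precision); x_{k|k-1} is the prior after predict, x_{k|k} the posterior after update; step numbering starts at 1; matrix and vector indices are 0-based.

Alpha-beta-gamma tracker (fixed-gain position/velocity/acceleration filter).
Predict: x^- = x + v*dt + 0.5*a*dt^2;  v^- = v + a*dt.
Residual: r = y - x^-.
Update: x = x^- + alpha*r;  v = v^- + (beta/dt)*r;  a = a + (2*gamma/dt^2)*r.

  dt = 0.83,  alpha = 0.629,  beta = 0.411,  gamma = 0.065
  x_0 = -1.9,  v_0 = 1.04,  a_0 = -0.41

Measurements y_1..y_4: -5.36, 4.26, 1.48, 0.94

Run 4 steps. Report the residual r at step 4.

resid = -3.0178

step 1: x_pred=-1.1780  r=-4.1820  x^+=-3.8085  v^+=-1.3711  a^+=-1.1992
step 2: x_pred=-5.3596  r=9.6196  x^+=0.6911  v^+=2.3970  a^+=0.6161
step 3: x_pred=2.8929  r=-1.4129  x^+=2.0042  v^+=2.2087  a^+=0.3495
step 4: x_pred=3.9578  r=-3.0178  x^+=2.0596  v^+=1.0045  a^+=-0.2200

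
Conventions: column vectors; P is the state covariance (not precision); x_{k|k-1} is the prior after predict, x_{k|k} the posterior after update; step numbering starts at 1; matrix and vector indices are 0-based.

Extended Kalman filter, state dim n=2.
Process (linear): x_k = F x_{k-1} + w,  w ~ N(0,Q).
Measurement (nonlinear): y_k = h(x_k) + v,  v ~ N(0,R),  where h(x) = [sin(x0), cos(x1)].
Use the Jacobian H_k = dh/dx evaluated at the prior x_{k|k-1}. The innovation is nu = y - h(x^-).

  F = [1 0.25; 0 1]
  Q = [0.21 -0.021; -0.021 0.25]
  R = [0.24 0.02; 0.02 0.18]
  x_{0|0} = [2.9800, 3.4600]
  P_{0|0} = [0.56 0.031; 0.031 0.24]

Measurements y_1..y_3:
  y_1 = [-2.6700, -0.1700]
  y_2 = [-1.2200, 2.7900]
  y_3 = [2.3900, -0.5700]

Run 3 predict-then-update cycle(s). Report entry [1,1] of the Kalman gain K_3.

K[1,1] = -0.7744

step 1: x^-=[3.8450, 3.4600]  P^-=[0.8005 0.0700; 0.0700 0.4900]  H_jac=[-0.7626 0.0000; 0.0000 0.3131]  S=[0.7056 0.0033; 0.0033 0.2280]  K=[-0.8657 0.1086; -0.0788 0.6739]  nu=[-2.0232, 0.7797]  x^+=[5.6812, 4.1449]  P^+=[0.2696 0.0071; 0.0071 0.3824]
step 2: x^-=[6.7174, 4.1449]  P^-=[0.5071 0.0817; 0.0817 0.6324]  H_jac=[0.9072 0.0000; 0.0000 0.8432]  S=[0.6573 0.0825; 0.0825 0.6297]  K=[0.6976 0.0180; 0.0066 0.8460]  nu=[-1.6407, 3.3275]  x^+=[5.6329, 6.9493]  P^+=[0.1849 0.0204; 0.0204 0.1808]
step 3: x^-=[7.3703, 6.9493]  P^-=[0.4164 0.0446; 0.0446 0.4308]  H_jac=[0.4651 0.0000; 0.0000 -0.6179]  S=[0.3301 0.0072; 0.0072 0.3445]  K=[0.5888 -0.0923; 0.0797 -0.7744]  nu=[1.5047, -1.3562]  x^+=[8.3813, 8.1194]  P^+=[0.2999 0.0078; 0.0078 0.2230]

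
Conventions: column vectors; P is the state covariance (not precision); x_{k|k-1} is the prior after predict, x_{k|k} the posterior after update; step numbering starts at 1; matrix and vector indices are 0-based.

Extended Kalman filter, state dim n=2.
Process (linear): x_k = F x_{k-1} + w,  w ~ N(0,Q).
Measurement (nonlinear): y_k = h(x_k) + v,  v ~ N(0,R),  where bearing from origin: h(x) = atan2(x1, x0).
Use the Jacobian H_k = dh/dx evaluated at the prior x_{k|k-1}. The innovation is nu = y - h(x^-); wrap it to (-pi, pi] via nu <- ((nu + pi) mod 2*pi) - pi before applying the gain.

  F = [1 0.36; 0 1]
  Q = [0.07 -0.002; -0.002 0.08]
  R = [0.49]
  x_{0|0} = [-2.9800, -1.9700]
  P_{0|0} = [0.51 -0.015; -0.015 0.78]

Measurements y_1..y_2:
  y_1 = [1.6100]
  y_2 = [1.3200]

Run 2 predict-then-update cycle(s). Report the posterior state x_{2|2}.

x_post = [-4.0690, -0.7617]

step 1: x^-=[-3.6892, -1.9700]  P^-=[0.6703 0.2638; 0.2638 0.8600]  H_jac=[0.1126 -0.2109]  S=[0.5242]  K=[0.0379; -0.2893]  nu=[-2.0221]  x^+=[-3.7658, -1.3849]  P^+=[0.6695 0.2695; 0.2695 0.8161]
step 2: x^-=[-4.2644, -1.3849]  P^-=[1.0394 0.5613; 0.5613 0.8961]  H_jac=[0.0689 -0.2121]  S=[0.5188]  K=[-0.0915; -0.2918]  nu=[-2.1356]  x^+=[-4.0690, -0.7617]  P^+=[1.0350 0.5475; 0.5475 0.8519]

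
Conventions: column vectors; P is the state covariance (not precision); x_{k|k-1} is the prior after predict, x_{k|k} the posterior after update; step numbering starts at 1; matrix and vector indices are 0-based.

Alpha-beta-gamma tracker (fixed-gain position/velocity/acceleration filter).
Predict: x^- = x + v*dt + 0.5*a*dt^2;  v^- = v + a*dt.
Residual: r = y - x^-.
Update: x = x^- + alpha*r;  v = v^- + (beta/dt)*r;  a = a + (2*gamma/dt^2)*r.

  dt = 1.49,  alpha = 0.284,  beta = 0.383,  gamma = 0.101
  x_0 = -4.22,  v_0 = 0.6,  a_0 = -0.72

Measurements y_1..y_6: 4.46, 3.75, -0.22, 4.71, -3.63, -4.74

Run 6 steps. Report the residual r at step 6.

resid = -3.3244

step 1: x_pred=-4.1252  r=8.5852  x^+=-1.6870  v^+=1.7340  a^+=0.0611
step 2: x_pred=0.9645  r=2.7855  x^+=1.7556  v^+=2.5411  a^+=0.3146
step 3: x_pred=5.8911  r=-6.1111  x^+=4.1555  v^+=1.4390  a^+=-0.2414
step 4: x_pred=6.0316  r=-1.3216  x^+=5.6563  v^+=0.7395  a^+=-0.3617
step 5: x_pred=6.3567  r=-9.9867  x^+=3.5205  v^+=-2.3664  a^+=-1.2704
step 6: x_pred=-1.4156  r=-3.3244  x^+=-2.3598  v^+=-5.1138  a^+=-1.5728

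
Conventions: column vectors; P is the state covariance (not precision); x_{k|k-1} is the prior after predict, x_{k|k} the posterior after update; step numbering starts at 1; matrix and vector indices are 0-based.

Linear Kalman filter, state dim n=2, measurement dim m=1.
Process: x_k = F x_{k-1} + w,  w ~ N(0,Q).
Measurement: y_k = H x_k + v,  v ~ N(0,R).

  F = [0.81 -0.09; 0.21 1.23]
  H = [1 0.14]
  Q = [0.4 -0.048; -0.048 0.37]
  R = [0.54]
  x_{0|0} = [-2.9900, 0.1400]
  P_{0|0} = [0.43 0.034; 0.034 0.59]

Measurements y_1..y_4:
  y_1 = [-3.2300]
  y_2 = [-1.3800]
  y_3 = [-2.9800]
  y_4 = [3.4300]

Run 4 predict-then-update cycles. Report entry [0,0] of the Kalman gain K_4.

step 1: x^-=[-2.4345, -0.4557]  P^-=[0.6819 -0.0069; -0.0069 1.2991]  S=[1.2455]  K=[0.5468; 0.1405]  nu=[-0.7317]  x^+=[-2.8346, -0.5585]  P^+=[0.3096 -0.1026; -0.1026 1.2746]
step 2: x^-=[-2.2457, -1.2822]  P^-=[0.6284 -0.2367; -0.2367 2.2589]  S=[1.1464]  K=[0.5193; 0.0694]  nu=[1.0452]  x^+=[-1.7030, -1.2097]  P^+=[0.3193 -0.2780; -0.2780 2.2534]
step 3: x^-=[-1.2706, -1.8455]  P^-=[0.6683 -0.5149; -0.5149 3.6497]  S=[1.1357]  K=[0.5250; -0.0034]  nu=[-1.4511]  x^+=[-2.0324, -1.8405]  P^+=[0.3553 -0.5128; -0.5128 3.6497]
step 4: x^-=[-1.4806, -2.6906]  P^-=[0.7374 -0.8928; -0.8928 5.6423]  S=[1.1380]  K=[0.5382; -0.0904]  nu=[5.2872]  x^+=[1.3648, -3.1686]  P^+=[0.4078 -0.8374; -0.8374 5.6330]

K[0,0] = 0.5382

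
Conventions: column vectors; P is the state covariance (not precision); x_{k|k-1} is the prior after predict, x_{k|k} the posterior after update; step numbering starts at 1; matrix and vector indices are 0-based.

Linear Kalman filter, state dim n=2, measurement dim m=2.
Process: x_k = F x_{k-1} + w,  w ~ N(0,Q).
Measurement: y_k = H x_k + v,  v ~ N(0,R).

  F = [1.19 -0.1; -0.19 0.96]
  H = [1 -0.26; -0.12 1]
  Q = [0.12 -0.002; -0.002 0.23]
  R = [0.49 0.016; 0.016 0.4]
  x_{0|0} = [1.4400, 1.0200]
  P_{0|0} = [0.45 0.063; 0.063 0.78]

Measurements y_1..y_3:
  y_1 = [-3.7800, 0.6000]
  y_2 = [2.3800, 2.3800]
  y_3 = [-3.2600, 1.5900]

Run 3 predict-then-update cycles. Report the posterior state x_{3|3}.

step 1: x^-=[1.6116, 0.7056]  P^-=[0.7501 -0.1055; -0.1055 0.9421]  S=[1.3586 -0.4277; -0.4277 1.3782]  K=[0.5847 0.0396; -0.0441 0.6791]  nu=[-5.2081, 0.0878]  x^+=[-1.4304, 0.9951]  P^+=[0.3032 0.0616; 0.0616 0.2783]
step 2: x^-=[-1.8017, 1.2271]  P^-=[0.5375 -0.0257; -0.0257 0.4750]  S=[1.0729 -0.1985; -0.1985 0.8889]  K=[0.5094 0.0123; -0.0413 0.5286]  nu=[4.5007, 0.9367]  x^+=[0.5026, 1.5365]  P^+=[0.2614 0.0444; 0.0444 0.2161]
step 3: x^-=[0.4444, 1.3795]  P^-=[0.4817 -0.0302; -0.0302 0.4224]  S=[1.0160 -0.1828; -0.1828 0.8366]  K=[0.4819 0.0001; -0.0481 0.4987]  nu=[-3.3457, 0.2638]  x^+=[-1.1678, 1.6721]  P^+=[0.2458 0.0372; 0.0372 0.2032]

x_post = [-1.1678, 1.6721]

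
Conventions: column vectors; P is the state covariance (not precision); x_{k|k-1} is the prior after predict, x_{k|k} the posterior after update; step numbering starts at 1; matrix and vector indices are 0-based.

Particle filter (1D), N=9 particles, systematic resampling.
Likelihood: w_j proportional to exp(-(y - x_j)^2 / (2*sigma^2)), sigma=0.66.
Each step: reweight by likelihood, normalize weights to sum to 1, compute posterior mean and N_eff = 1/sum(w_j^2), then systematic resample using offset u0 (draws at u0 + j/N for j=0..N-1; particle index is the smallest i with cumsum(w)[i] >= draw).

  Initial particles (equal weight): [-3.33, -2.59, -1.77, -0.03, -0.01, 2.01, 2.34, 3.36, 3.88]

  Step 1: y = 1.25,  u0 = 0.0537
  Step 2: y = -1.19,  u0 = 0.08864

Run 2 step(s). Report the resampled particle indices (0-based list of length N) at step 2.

step 1: w=[0.0000, 0.0000, 0.0000, 0.1397, 0.1481, 0.4721, 0.2342, 0.0055, 0.0003]  mean=1.5111  Neff=3.1328  idx=[3, 4, 4, 5, 5, 5, 5, 6, 6]
step 2: w=[0.3454, 0.3273, 0.3273, 0.0000, 0.0000, 0.0000, 0.0000, 0.0000, 0.0000]  mean=-0.0168  Neff=2.9984  idx=[0, 0, 0, 1, 1, 1, 2, 2, 2]

resampled_idx = [0, 0, 0, 1, 1, 1, 2, 2, 2]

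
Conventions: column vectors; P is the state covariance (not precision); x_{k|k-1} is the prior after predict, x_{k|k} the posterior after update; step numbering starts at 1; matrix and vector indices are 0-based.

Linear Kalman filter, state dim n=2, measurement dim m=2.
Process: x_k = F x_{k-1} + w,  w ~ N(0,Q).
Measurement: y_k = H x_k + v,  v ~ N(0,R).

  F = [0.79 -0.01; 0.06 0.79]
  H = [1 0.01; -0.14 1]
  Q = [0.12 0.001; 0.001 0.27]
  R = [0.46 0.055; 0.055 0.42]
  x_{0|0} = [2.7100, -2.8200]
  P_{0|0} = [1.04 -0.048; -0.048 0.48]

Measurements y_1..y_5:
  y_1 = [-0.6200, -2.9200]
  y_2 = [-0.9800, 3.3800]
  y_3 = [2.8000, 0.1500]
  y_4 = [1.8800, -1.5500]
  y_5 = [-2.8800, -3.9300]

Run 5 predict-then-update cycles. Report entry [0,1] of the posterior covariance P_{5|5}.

P_post[0,1] = 0.0256

step 1: x^-=[2.1691, -2.0652]  P^-=[0.7699 0.0166; 0.0166 0.5688]  S=[1.2303 -0.0305; -0.0305 0.9992]  K=[0.6241 -0.0722; 0.0322 0.5679]  nu=[-2.7684, -0.5511]  x^+=[0.4810, -2.4673]  P^+=[0.2827 0.0436; 0.0436 0.2464]
step 2: x^-=[0.4047, -1.9203]  P^-=[0.2958 0.0396; 0.0396 0.4289]  S=[0.7566 0.0575; 0.0575 0.8436]  K=[0.3936 -0.0289; 0.0200 0.5005]  nu=[-1.3655, 5.3570]  x^+=[-0.2877, 0.7334]  P^+=[0.1791 0.0346; 0.0346 0.2161]
step 3: x^-=[-0.2346, 0.5621]  P^-=[0.2313 0.0293; 0.0293 0.4088]  S=[0.6919 0.0560; 0.0560 0.8251]  K=[0.3368 -0.0265; 0.0087 0.4899]  nu=[3.0290, -0.4450]  x^+=[0.7974, 0.3704]  P^+=[0.1532 0.0288; 0.0288 0.2103]
step 4: x^-=[0.6263, 0.3404]  P^-=[0.2152 0.0246; 0.0246 0.4045]  S=[0.6757 0.0535; 0.0535 0.8218]  K=[0.3210 -0.0276; 0.0038 0.4878]  nu=[1.2503, -1.8028]  x^+=[1.0774, -0.5342]  P^+=[0.1459 0.0265; 0.0265 0.2088]
step 5: x^-=[0.8565, -0.3574]  P^-=[0.2106 0.0228; 0.0228 0.4033]  S=[0.6711 0.0523; 0.0523 0.8211]  K=[0.3164 -0.0283; 0.0020 0.4872]  nu=[-3.7329, -3.4527]  x^+=[-0.2268, -2.0470]  P^+=[0.1437 0.0256; 0.0256 0.2083]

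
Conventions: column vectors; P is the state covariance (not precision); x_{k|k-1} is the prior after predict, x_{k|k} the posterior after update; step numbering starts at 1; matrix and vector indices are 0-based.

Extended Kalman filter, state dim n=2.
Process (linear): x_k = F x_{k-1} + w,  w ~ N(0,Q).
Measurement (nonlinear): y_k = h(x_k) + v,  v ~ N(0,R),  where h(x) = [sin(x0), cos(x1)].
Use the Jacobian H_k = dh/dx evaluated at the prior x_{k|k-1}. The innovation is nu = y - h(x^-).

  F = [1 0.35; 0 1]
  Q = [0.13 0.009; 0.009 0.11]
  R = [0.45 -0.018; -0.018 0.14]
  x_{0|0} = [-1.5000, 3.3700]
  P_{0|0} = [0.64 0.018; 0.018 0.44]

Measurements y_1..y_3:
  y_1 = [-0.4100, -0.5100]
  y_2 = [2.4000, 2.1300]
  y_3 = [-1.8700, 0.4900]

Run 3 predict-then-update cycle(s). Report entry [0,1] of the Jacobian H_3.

H_jac[0,1] = 0.0000

step 1: x^-=[-0.3205, 3.3700]  P^-=[0.8365 0.1810; 0.1810 0.5500]  H_jac=[0.9491 0.0000; 0.0000 0.2264]  S=[1.2035 0.0209; 0.0209 0.1682]  K=[0.6569 0.1621; 0.1302 0.7242]  nu=[-0.0950, 0.4640]  x^+=[-0.3077, 3.6937]  P^+=[0.3084 0.0480; 0.0480 0.4374]
step 2: x^-=[0.9851, 3.6937]  P^-=[0.5255 0.2101; 0.2101 0.5474]  H_jac=[0.5528 0.0000; 0.0000 0.5245]  S=[0.6106 0.0429; 0.0429 0.2906]  K=[0.4538 0.3122; 0.1220 0.9701]  nu=[1.5667, 2.9814]  x^+=[2.6268, 6.7770]  P^+=[0.3593 0.0678; 0.0678 0.2547]
step 3: x^-=[4.9988, 6.7770]  P^-=[0.5679 0.1659; 0.1659 0.3647]  H_jac=[0.2825 0.0000; 0.0000 -0.4740]  S=[0.4953 -0.0402; -0.0402 0.2219]  K=[0.2996 -0.3000; 0.0319 -0.7732]  nu=[-0.9107, -0.3905]  x^+=[4.8432, 7.0500]  P^+=[0.4963 0.1000; 0.1000 0.2296]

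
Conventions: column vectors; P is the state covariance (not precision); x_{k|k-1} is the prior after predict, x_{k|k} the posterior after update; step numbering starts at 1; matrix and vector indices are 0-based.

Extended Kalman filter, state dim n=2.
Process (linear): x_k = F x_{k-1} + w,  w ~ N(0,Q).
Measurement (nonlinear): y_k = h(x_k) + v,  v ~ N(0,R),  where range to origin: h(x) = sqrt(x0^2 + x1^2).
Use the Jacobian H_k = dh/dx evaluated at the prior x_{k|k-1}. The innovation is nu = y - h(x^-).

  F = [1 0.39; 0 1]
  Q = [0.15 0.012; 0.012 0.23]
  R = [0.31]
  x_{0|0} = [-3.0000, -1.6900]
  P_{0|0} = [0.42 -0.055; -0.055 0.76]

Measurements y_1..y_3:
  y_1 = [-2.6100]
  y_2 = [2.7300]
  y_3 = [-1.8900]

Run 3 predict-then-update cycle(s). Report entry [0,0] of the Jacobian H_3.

step 1: x^-=[-3.6591, -1.6900]  P^-=[0.6427 0.2534; 0.2534 0.9900]  H_jac=[-0.9078 -0.4193]  S=[1.2067]  K=[-0.5716; -0.5347]  nu=[-6.6405]  x^+=[0.1365, 1.8604]  P^+=[0.2485 -0.1154; -0.1154 0.6451]
step 2: x^-=[0.8621, 1.8604]  P^-=[0.4066 0.1482; 0.1482 0.8751]  H_jac=[0.4204 0.9073]  S=[1.2153]  K=[0.2513; 0.7046]  nu=[0.6796]  x^+=[1.0329, 2.3392]  P^+=[0.3298 -0.0670; -0.0670 0.2718]
step 3: x^-=[1.9452, 2.3392]  P^-=[0.4689 0.0510; 0.0510 0.5018]  H_jac=[0.6394 0.7689]  S=[0.8485]  K=[0.3996; 0.4931]  nu=[-4.9323]  x^+=[-0.0257, -0.0931]  P^+=[0.3335 -0.1162; -0.1162 0.2954]

H_jac[0,0] = 0.6394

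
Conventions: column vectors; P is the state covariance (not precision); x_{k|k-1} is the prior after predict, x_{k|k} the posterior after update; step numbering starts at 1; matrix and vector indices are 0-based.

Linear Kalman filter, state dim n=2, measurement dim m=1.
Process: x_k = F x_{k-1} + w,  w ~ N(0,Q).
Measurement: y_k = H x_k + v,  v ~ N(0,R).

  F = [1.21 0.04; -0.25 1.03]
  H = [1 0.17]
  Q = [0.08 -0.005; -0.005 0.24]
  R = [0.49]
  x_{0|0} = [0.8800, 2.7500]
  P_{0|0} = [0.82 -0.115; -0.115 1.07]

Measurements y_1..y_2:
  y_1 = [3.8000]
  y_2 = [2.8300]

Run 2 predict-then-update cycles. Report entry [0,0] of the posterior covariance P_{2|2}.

step 1: x^-=[1.1748, 2.6125]  P^-=[1.2711 -0.3511; -0.3511 1.4856]  S=[1.6847]  K=[0.7191; -0.0585]  nu=[2.1811]  x^+=[2.7432, 2.4849]  P^+=[0.4000 -0.2803; -0.2803 1.4799]
step 2: x^-=[3.4187, 1.8736]  P^-=[0.6409 -0.4115; -0.4115 1.9793]  S=[1.0482]  K=[0.5447; -0.0716]  nu=[-0.9072]  x^+=[2.9245, 1.9385]  P^+=[0.3299 -0.3706; -0.3706 1.9740]

P_post[0,0] = 0.3299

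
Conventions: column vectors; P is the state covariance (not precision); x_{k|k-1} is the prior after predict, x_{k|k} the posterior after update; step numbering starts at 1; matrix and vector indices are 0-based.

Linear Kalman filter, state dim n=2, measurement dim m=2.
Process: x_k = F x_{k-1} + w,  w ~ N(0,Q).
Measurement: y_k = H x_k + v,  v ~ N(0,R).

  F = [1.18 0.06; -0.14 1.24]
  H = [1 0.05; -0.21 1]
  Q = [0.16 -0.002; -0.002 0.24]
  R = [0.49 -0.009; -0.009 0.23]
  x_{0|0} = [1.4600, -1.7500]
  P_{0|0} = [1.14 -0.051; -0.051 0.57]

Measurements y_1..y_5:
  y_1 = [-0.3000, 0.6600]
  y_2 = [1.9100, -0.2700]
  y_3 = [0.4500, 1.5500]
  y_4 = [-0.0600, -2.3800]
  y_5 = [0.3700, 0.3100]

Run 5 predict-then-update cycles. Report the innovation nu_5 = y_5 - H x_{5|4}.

innov = [-0.2366, 1.9332]

step 1: x^-=[1.6178, -2.3744]  P^-=[1.7422 -0.2221; -0.2221 1.1565]  S=[2.2128 -0.5368; -0.5368 1.5566]  K=[0.7537 -0.1178; 0.1236 0.8155]  nu=[-1.7991, 3.3741]  x^+=[-0.1357, 0.1550]  P^+=[0.3682 0.0434; 0.0434 0.1956]
step 2: x^-=[-0.1508, 0.2112]  P^-=[0.6795 0.0149; 0.0149 0.5329]  S=[1.1724 -0.1103; -0.1103 0.7866]  K=[0.5725 -0.0822; 0.1001 0.6875]  nu=[2.0502, -0.5128]  x^+=[1.0652, 0.0639]  P^+=[0.2796 0.0347; 0.0347 0.1645]
step 3: x^-=[1.2608, -0.0699]  P^-=[0.5547 0.0145; 0.0145 0.4864]  S=[1.0474 -0.0869; -0.0869 0.7348]  K=[0.5239 -0.0769; 0.0925 0.6688]  nu=[-0.8073, 1.8847]  x^+=[0.6928, 1.1158]  P^+=[0.2559 0.0313; 0.0313 0.1596]
step 4: x^-=[0.8845, 1.2866]  P^-=[0.5213 0.0132; 0.0132 0.4795]  S=[1.0138 -0.0815; -0.0815 0.7269]  K=[0.5088 -0.0755; 0.0901 0.6659]  nu=[-1.0088, -3.4809]  x^+=[0.6339, -1.1222]  P^+=[0.2485 0.0302; 0.0302 0.1587]
step 5: x^-=[0.6806, -1.4803]  P^-=[0.5108 0.0128; 0.0128 0.4784]  S=[1.0033 -0.0797; -0.0797 0.7255]  K=[0.5038 -0.0749; 0.0894 0.6655]  nu=[-0.2366, 1.9332]  x^+=[0.4166, -0.2149]  P^+=[0.2461 0.0299; 0.0299 0.1585]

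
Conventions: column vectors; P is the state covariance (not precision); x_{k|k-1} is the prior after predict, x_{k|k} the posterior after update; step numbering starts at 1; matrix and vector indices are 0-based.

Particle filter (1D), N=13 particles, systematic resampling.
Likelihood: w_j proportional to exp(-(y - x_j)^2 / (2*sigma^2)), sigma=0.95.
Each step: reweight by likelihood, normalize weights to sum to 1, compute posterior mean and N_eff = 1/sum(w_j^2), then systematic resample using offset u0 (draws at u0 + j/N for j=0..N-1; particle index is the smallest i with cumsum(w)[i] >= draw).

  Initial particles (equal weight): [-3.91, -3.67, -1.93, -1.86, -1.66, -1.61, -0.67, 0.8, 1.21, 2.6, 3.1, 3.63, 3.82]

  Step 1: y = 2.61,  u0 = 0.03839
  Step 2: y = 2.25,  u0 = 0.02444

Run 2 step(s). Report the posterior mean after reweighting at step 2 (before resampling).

step 1: w=[0.0000, 0.0000, 0.0000, 0.0000, 0.0000, 0.0000, 0.0008, 0.0481, 0.0997, 0.2954, 0.2586, 0.1660, 0.1313]  mean=2.8326  Neff=4.7343  idx=[7, 8, 9, 9, 9, 9, 10, 10, 10, 11, 11, 12, 12]
step 2: w=[0.0399, 0.0703, 0.1195, 0.1195, 0.1195, 0.1195, 0.0857, 0.0857, 0.0857, 0.0445, 0.0445, 0.0327, 0.0327]  mean=2.7305  Neff=10.8869  idx=[0, 1, 2, 3, 3, 4, 5, 5, 6, 7, 8, 9, 11]

post_mean = 2.7305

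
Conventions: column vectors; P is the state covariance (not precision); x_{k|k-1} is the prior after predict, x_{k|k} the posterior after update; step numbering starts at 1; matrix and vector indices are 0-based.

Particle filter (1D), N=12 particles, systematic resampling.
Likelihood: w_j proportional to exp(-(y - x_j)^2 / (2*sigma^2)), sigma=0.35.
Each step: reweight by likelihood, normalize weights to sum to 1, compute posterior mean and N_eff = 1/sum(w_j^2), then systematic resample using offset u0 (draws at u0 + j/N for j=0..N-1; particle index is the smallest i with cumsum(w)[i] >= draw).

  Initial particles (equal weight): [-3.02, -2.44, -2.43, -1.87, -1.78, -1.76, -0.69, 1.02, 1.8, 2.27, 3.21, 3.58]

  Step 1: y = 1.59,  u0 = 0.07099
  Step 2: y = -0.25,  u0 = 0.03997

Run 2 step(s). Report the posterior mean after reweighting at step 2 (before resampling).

post_mean = 1.0201

step 1: w=[0.0000, 0.0000, 0.0000, 0.0000, 0.0000, 0.0000, 0.0000, 0.2120, 0.6670, 0.1210, 0.0000, 0.0000]  mean=1.6915  Neff=1.9822  idx=[7, 7, 8, 8, 8, 8, 8, 8, 8, 8, 9, 9]
step 2: w=[0.4999, 0.4999, 0.0000, 0.0000, 0.0000, 0.0000, 0.0000, 0.0000, 0.0000, 0.0000, 0.0000, 0.0000]  mean=1.0201  Neff=2.0004  idx=[0, 0, 0, 0, 0, 0, 1, 1, 1, 1, 1, 1]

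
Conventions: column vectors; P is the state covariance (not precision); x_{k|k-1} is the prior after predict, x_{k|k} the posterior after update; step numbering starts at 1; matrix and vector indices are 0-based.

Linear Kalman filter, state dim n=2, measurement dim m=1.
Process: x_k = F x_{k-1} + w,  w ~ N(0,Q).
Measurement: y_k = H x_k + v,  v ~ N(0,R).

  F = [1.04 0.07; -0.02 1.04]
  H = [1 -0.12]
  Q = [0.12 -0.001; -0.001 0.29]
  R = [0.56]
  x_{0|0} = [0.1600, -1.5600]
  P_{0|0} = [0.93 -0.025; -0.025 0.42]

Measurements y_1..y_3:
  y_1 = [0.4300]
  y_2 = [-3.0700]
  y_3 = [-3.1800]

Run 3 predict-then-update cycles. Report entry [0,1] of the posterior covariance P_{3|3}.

P_post[0,1] = 0.1880

step 1: x^-=[0.0572, -1.6256]  P^-=[1.1243 -0.0168; -0.0168 0.7457]  S=[1.6991]  K=[0.6629; -0.0625]  nu=[0.1777]  x^+=[0.1750, -1.6367]  P^+=[0.3777 0.0537; 0.0537 0.7390]
step 2: x^-=[0.0674, -1.7057]  P^-=[0.5399 0.1029; 0.1029 1.0873]  S=[1.0909]  K=[0.4836; -0.0253]  nu=[-3.3421]  x^+=[-1.5489, -1.6213]  P^+=[0.2848 0.1162; 0.1162 1.0866]
step 3: x^-=[-1.7243, -1.6551]  P^-=[0.4503 0.1977; 0.1977 1.4605]  S=[0.9838]  K=[0.4335; 0.0229]  nu=[-1.6543]  x^+=[-2.4415, -1.6929]  P^+=[0.2653 0.1880; 0.1880 1.4600]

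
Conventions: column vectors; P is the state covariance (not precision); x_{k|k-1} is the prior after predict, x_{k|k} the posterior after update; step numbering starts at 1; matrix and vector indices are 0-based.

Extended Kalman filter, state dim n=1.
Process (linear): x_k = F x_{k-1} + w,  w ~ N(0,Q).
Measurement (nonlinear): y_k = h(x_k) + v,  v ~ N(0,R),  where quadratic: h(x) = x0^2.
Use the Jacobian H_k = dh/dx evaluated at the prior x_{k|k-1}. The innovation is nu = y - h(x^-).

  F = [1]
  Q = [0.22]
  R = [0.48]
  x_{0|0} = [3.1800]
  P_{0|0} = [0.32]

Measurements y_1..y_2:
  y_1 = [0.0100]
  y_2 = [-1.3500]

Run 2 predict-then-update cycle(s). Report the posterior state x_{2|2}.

step 1: x^-=[3.1800]  P^-=[0.5400]  H_jac=[6.3600]  S=[22.3228]  K=[0.1539]  nu=[-10.1024]  x^+=[1.6257]  P^+=[0.0116]
step 2: x^-=[1.6257]  P^-=[0.2316]  H_jac=[3.2515]  S=[2.9286]  K=[0.2571]  nu=[-3.9930]  x^+=[0.5989]  P^+=[0.0380]

x_post = [0.5989]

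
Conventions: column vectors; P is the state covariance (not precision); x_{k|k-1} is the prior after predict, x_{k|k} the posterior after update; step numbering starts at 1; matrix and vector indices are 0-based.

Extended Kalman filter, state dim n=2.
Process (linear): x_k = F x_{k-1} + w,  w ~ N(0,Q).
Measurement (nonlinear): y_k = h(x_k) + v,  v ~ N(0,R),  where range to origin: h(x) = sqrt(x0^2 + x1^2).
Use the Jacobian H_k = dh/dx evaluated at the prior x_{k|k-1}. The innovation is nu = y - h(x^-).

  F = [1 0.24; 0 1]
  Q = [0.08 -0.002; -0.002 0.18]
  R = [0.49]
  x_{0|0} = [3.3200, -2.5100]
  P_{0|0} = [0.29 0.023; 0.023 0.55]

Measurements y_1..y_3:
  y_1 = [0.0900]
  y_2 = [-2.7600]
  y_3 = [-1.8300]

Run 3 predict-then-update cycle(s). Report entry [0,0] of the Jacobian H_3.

H_jac[0,0] = -0.5264

step 1: x^-=[2.7176, -2.5100]  P^-=[0.4127 0.1530; 0.1530 0.7300]  H_jac=[0.7346 -0.6785]  S=[0.8963]  K=[0.2225; -0.4272]  nu=[-3.6094]  x^+=[1.9147, -0.9680]  P^+=[0.3684 0.2382; 0.2382 0.5664]
step 2: x^-=[1.6824, -0.9680]  P^-=[0.5953 0.3721; 0.3721 0.7464]  H_jac=[0.8668 -0.4987]  S=[0.8012]  K=[0.4124; -0.0620]  nu=[-4.7010]  x^+=[-0.2564, -0.6763]  P^+=[0.4590 0.3926; 0.3926 0.7433]
step 3: x^-=[-0.4187, -0.6763]  P^-=[0.7703 0.5690; 0.5690 0.9233]  H_jac=[-0.5264 -0.8503]  S=[1.8803]  K=[-0.4730; -0.5768]  nu=[-2.6254]  x^+=[0.8230, 0.8381]  P^+=[0.3497 0.0561; 0.0561 0.2977]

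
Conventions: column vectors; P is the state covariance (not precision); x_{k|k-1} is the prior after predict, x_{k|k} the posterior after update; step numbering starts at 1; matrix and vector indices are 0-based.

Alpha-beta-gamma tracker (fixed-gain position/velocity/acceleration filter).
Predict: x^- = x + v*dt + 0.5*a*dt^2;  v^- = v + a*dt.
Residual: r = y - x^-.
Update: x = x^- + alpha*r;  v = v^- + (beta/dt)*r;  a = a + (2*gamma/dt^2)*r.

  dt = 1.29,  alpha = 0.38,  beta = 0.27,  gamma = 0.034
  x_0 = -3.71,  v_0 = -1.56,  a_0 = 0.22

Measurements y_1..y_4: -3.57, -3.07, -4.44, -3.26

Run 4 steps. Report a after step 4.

step 1: x_pred=-5.5393  r=1.9693  x^+=-4.7910  v^+=-0.8640  a^+=0.3005
step 2: x_pred=-5.6556  r=2.5856  x^+=-4.6730  v^+=0.0648  a^+=0.4061
step 3: x_pred=-4.2516  r=-0.1884  x^+=-4.3232  v^+=0.5492  a^+=0.3984
step 4: x_pred=-3.2832  r=0.0232  x^+=-3.2744  v^+=1.0681  a^+=0.3994

a_post = 0.3994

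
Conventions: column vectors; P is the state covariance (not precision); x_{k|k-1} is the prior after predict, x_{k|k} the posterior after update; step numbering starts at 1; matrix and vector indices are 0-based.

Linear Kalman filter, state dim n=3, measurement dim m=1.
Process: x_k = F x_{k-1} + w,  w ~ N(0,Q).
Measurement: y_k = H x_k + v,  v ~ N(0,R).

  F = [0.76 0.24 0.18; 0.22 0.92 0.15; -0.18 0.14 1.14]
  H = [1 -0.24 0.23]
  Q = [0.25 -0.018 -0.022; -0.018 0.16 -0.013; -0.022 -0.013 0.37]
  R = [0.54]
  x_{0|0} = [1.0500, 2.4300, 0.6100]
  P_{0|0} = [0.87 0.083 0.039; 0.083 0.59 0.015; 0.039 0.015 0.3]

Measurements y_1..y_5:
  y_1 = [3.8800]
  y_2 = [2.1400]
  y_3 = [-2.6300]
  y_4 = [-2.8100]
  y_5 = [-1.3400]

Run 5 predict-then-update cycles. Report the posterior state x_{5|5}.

step 1: x^-=[1.4910, 2.5581, 0.8466]  P^-=[0.8385 0.3373 -0.0174; 0.3373 0.7485 0.0934; -0.0174 0.0934 0.7842]  S=[1.2829]  K=[0.5874; 0.1396; 0.1096]  nu=[2.8082]  x^+=[3.1405, 2.9502, 1.1543]  P^+=[0.3959 0.2321 -0.0999; 0.2321 0.7235 0.0738; -0.0999 0.0738 0.7688]
step 2: x^-=[3.3026, 3.5782, 1.1637]  P^-=[0.6089 0.4027 0.0593; 0.4027 0.9166 0.2213; 0.0593 0.2213 1.4491]  S=[1.0879]  K=[0.4834; 0.2148; 0.3120]  nu=[-0.5714]  x^+=[3.0263, 3.4555, 0.9853]  P^+=[0.3547 0.2898 -0.1048; 0.2898 0.8664 0.1484; -0.1048 0.1484 1.3431]
step 3: x^-=[3.3067, 3.9926, 1.0623]  P^-=[0.6382 0.5006 0.2094; 0.5006 1.0920 0.4104; 0.2094 0.4104 2.2198]  S=[1.1692]  K=[0.4842; 0.2847; 0.5315]  nu=[-5.2228]  x^+=[0.7776, 2.5055, -1.7138]  P^+=[0.3640 0.3394 -0.0915; 0.3394 0.9973 0.2335; -0.0915 0.2335 1.8894]
step 4: x^-=[0.8838, 2.2191, -1.7429]  P^-=[0.6978 0.6023 0.3643; 0.6023 1.2600 0.6077; 0.3643 0.6077 2.9518]  S=[1.2780]  K=[0.4985; 0.3440; 0.7022]  nu=[-2.7604]  x^+=[-0.4923, 1.2694, -3.6813]  P^+=[0.3802 0.3831 -0.0830; 0.3831 1.1087 0.2989; -0.0830 0.2989 2.3217]
step 5: x^-=[-0.7321, 0.5074, -3.9303]  P^-=[0.7516 0.6887 0.4839; 0.6887 1.4012 0.7613; 0.4839 0.7613 3.5315]  S=[1.3671]  K=[0.5103; 0.3859; 0.8145]  nu=[0.4178]  x^+=[-0.5189, 0.6686, -3.5900]  P^+=[0.3956 0.4195 -0.0843; 0.4195 1.1976 0.3317; -0.0843 0.3317 2.6246]

x_post = [-0.5189, 0.6686, -3.5900]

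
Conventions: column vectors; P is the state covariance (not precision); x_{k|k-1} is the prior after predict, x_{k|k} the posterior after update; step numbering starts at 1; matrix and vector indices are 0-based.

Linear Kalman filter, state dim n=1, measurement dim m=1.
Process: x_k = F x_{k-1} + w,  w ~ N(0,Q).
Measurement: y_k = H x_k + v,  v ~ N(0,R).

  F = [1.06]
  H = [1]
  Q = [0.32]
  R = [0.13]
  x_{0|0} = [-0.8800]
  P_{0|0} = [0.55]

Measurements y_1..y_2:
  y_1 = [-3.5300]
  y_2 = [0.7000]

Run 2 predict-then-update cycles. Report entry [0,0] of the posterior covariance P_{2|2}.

P_post[0,0] = 0.1008

step 1: x^-=[-0.9328]  P^-=[0.9380]  S=[1.0680]  K=[0.8783]  nu=[-2.5972]  x^+=[-3.2139]  P^+=[0.1142]
step 2: x^-=[-3.4067]  P^-=[0.4483]  S=[0.5783]  K=[0.7752]  nu=[4.1067]  x^+=[-0.2232]  P^+=[0.1008]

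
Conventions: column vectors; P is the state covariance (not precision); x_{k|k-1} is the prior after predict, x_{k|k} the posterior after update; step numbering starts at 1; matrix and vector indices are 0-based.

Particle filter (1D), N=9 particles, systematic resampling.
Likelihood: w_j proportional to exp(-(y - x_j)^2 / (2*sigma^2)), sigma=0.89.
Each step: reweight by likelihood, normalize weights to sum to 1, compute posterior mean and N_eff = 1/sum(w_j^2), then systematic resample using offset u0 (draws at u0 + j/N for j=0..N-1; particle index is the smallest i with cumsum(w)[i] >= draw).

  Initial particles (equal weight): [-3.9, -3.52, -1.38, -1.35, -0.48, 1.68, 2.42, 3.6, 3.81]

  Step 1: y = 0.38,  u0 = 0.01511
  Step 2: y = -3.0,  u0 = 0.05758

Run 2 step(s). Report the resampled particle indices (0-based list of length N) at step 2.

resampled_idx = [0, 0, 0, 0, 1, 1, 1, 2, 5]

step 1: w=[0.0000, 0.0001, 0.1058, 0.1130, 0.4685, 0.2571, 0.0540, 0.0011, 0.0004]  mean=0.0448  Neff=3.2000  idx=[2, 3, 4, 4, 4, 4, 4, 5, 5]
step 2: w=[0.4139, 0.3891, 0.0394, 0.0394, 0.0394, 0.0394, 0.0394, 0.0000, 0.0000]  mean=-1.1910  Neff=3.0259  idx=[0, 0, 0, 0, 1, 1, 1, 2, 5]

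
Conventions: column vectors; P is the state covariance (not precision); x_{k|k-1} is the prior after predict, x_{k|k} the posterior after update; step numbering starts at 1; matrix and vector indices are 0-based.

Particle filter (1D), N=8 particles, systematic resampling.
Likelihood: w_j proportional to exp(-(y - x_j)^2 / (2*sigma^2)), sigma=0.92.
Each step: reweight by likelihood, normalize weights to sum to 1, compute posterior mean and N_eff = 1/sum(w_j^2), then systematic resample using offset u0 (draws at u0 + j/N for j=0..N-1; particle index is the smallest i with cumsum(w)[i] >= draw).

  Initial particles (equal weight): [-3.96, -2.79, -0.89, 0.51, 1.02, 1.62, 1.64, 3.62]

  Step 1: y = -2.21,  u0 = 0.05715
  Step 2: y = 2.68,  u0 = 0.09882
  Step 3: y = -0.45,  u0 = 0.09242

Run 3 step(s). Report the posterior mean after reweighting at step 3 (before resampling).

step 1: w=[0.1208, 0.6046, 0.2635, 0.0093, 0.0016, 0.0001, 0.0001, 0.0000]  mean=-2.3930  Neff=2.2240  idx=[0, 1, 1, 1, 1, 1, 2, 2]
step 2: w=[0.0000, 0.0000, 0.0000, 0.0000, 0.0000, 0.0000, 0.5000, 0.5000]  mean=-0.8902  Neff=2.0004  idx=[6, 6, 6, 6, 7, 7, 7, 7]
step 3: w=[0.1250, 0.1250, 0.1250, 0.1250, 0.1250, 0.1250, 0.1250, 0.1250]  mean=-0.8900  Neff=8.0000  idx=[0, 1, 2, 3, 4, 5, 6, 7]

post_mean = -0.8900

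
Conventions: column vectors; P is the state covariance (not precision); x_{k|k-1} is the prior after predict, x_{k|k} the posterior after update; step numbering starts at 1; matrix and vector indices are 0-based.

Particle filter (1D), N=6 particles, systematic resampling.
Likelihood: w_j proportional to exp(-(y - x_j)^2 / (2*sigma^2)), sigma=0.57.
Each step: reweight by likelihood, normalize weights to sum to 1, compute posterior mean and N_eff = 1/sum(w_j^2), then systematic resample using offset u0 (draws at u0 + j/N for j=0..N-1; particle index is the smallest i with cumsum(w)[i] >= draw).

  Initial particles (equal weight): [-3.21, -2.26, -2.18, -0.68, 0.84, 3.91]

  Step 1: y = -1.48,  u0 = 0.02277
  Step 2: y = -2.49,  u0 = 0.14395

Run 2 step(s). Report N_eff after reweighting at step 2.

N_eff = 5.0092

step 1: w=[0.0080, 0.3146, 0.3775, 0.2997, 0.0002, 0.0000]  mean=-1.7633  Neff=3.0180  idx=[1, 1, 2, 2, 2, 3]
step 2: w=[0.2077, 0.2077, 0.1944, 0.1944, 0.1944, 0.0015]  mean=-2.2111  Neff=5.0092  idx=[0, 1, 2, 3, 4, 4]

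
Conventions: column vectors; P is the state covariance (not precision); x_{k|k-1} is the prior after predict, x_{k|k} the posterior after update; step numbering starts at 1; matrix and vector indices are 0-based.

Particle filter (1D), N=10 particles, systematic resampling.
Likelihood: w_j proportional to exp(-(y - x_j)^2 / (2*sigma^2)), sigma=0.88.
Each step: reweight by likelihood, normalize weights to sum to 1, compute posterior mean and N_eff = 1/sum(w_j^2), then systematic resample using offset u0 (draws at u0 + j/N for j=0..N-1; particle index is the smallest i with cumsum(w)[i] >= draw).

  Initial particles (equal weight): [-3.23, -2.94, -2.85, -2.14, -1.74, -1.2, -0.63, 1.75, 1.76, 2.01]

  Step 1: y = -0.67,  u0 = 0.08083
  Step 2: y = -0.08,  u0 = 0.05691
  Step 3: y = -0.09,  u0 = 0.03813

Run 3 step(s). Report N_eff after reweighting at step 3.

step 1: w=[0.0054, 0.0132, 0.0172, 0.0914, 0.1762, 0.3078, 0.3686, 0.0084, 0.0082, 0.0036]  mean=-1.1728  Neff=3.6941  idx=[3, 4, 4, 5, 5, 5, 6, 6, 6, 7]
step 2: w=[0.0149, 0.0391, 0.0391, 0.1030, 0.1030, 0.1030, 0.1904, 0.1904, 0.1904, 0.0266]  mean=-0.8520  Neff=6.9157  idx=[2, 3, 4, 5, 6, 6, 7, 7, 8, 8]
step 3: w=[0.0265, 0.0695, 0.0695, 0.0695, 0.1275, 0.1275, 0.1275, 0.1275, 0.1275, 0.1275]  mean=-0.7783  Neff=8.8706  idx=[1, 2, 4, 4, 5, 6, 7, 7, 8, 9]

N_eff = 8.8706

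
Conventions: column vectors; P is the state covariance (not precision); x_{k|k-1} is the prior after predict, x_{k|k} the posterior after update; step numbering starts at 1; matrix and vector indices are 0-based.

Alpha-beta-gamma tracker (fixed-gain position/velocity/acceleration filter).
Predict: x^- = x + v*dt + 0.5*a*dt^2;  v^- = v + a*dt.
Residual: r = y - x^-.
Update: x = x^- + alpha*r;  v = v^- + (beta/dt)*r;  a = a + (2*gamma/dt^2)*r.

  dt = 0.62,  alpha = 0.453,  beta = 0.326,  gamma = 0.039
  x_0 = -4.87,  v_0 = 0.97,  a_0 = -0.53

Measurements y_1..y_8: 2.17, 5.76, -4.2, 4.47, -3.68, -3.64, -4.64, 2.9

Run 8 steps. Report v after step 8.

v_post = -1.0566

step 1: x_pred=-4.3705  r=6.5405  x^+=-1.4076  v^+=4.0804  a^+=0.7971
step 2: x_pred=1.2754  r=4.4846  x^+=3.3069  v^+=6.9327  a^+=1.7071
step 3: x_pred=7.9333  r=-12.1333  x^+=2.4369  v^+=1.6113  a^+=-0.7549
step 4: x_pred=3.2908  r=1.1792  x^+=3.8250  v^+=1.7633  a^+=-0.5156
step 5: x_pred=4.8191  r=-8.4991  x^+=0.9690  v^+=-3.0253  a^+=-2.2402
step 6: x_pred=-1.3372  r=-2.3028  x^+=-2.3804  v^+=-5.6250  a^+=-2.7075
step 7: x_pred=-6.3883  r=1.7483  x^+=-5.5963  v^+=-6.3844  a^+=-2.3527
step 8: x_pred=-10.0068  r=12.9068  x^+=-4.1600  v^+=-1.0566  a^+=0.2662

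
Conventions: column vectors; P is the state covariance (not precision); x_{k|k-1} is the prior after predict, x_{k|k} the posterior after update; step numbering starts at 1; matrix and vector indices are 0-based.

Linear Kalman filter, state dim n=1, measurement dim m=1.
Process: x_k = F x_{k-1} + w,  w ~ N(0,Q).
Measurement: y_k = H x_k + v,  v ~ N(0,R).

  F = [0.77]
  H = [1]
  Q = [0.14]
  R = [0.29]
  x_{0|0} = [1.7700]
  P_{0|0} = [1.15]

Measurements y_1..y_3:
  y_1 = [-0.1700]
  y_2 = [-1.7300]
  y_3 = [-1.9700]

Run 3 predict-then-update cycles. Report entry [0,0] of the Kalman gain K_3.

step 1: x^-=[1.3629]  P^-=[0.8218]  S=[1.1118]  K=[0.7392]  nu=[-1.5329]  x^+=[0.2298]  P^+=[0.2144]
step 2: x^-=[0.1770]  P^-=[0.2671]  S=[0.5571]  K=[0.4794]  nu=[-1.9070]  x^+=[-0.7373]  P^+=[0.1390]
step 3: x^-=[-0.5677]  P^-=[0.2224]  S=[0.5124]  K=[0.4341]  nu=[-1.4023]  x^+=[-1.1764]  P^+=[0.1259]

K[0,0] = 0.4341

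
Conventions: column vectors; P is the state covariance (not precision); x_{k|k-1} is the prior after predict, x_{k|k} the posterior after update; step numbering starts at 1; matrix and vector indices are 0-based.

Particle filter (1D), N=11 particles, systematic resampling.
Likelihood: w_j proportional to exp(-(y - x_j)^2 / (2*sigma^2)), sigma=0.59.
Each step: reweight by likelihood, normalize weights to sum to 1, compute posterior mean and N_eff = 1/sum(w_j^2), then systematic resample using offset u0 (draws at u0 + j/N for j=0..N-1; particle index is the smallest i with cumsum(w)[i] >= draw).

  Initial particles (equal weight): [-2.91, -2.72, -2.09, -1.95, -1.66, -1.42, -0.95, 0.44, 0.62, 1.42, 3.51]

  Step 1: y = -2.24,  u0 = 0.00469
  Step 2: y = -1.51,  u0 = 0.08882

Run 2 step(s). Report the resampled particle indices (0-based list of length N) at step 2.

resampled_idx = [4, 5, 5, 6, 7, 8, 8, 9, 9, 10, 10]

step 1: w=[0.1253, 0.1716, 0.2313, 0.2117, 0.1473, 0.0909, 0.0219, 0.0000, 0.0000, 0.0000, 0.0000]  mean=-2.1220  Neff=5.7508  idx=[0, 0, 1, 1, 2, 2, 3, 3, 3, 4, 5]
step 2: w=[0.0103, 0.0103, 0.0210, 0.0210, 0.1059, 0.1059, 0.1300, 0.1300, 0.1300, 0.1662, 0.1697]  mean=-1.8935  Neff=7.6573  idx=[4, 5, 5, 6, 7, 8, 8, 9, 9, 10, 10]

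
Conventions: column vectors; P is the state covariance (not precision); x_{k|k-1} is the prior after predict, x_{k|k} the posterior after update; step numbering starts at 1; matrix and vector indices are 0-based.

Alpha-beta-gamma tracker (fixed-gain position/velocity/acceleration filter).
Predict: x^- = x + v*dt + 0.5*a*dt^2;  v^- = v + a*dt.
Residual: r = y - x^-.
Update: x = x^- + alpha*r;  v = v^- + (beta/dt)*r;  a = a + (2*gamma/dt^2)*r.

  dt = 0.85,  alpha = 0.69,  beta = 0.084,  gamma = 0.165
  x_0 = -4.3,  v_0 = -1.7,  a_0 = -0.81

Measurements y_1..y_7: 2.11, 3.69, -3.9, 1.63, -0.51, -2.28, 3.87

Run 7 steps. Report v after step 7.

v_post = -3.5044

step 1: x_pred=-6.0376  r=8.1476  x^+=-0.4158  v^+=-1.5833  a^+=2.9114
step 2: x_pred=-0.7098  r=4.3998  x^+=2.3260  v^+=1.3262  a^+=4.9210
step 3: x_pred=5.2310  r=-9.1310  x^+=-1.0694  v^+=4.6067  a^+=0.7504
step 4: x_pred=3.1174  r=-1.4874  x^+=2.0911  v^+=5.0976  a^+=0.0711
step 5: x_pred=6.4497  r=-6.9597  x^+=1.6475  v^+=4.4702  a^+=-3.1077
step 6: x_pred=4.3245  r=-6.6045  x^+=-0.2326  v^+=1.1760  a^+=-6.1243
step 7: x_pred=-1.4455  r=5.3155  x^+=2.2222  v^+=-3.5044  a^+=-3.6965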